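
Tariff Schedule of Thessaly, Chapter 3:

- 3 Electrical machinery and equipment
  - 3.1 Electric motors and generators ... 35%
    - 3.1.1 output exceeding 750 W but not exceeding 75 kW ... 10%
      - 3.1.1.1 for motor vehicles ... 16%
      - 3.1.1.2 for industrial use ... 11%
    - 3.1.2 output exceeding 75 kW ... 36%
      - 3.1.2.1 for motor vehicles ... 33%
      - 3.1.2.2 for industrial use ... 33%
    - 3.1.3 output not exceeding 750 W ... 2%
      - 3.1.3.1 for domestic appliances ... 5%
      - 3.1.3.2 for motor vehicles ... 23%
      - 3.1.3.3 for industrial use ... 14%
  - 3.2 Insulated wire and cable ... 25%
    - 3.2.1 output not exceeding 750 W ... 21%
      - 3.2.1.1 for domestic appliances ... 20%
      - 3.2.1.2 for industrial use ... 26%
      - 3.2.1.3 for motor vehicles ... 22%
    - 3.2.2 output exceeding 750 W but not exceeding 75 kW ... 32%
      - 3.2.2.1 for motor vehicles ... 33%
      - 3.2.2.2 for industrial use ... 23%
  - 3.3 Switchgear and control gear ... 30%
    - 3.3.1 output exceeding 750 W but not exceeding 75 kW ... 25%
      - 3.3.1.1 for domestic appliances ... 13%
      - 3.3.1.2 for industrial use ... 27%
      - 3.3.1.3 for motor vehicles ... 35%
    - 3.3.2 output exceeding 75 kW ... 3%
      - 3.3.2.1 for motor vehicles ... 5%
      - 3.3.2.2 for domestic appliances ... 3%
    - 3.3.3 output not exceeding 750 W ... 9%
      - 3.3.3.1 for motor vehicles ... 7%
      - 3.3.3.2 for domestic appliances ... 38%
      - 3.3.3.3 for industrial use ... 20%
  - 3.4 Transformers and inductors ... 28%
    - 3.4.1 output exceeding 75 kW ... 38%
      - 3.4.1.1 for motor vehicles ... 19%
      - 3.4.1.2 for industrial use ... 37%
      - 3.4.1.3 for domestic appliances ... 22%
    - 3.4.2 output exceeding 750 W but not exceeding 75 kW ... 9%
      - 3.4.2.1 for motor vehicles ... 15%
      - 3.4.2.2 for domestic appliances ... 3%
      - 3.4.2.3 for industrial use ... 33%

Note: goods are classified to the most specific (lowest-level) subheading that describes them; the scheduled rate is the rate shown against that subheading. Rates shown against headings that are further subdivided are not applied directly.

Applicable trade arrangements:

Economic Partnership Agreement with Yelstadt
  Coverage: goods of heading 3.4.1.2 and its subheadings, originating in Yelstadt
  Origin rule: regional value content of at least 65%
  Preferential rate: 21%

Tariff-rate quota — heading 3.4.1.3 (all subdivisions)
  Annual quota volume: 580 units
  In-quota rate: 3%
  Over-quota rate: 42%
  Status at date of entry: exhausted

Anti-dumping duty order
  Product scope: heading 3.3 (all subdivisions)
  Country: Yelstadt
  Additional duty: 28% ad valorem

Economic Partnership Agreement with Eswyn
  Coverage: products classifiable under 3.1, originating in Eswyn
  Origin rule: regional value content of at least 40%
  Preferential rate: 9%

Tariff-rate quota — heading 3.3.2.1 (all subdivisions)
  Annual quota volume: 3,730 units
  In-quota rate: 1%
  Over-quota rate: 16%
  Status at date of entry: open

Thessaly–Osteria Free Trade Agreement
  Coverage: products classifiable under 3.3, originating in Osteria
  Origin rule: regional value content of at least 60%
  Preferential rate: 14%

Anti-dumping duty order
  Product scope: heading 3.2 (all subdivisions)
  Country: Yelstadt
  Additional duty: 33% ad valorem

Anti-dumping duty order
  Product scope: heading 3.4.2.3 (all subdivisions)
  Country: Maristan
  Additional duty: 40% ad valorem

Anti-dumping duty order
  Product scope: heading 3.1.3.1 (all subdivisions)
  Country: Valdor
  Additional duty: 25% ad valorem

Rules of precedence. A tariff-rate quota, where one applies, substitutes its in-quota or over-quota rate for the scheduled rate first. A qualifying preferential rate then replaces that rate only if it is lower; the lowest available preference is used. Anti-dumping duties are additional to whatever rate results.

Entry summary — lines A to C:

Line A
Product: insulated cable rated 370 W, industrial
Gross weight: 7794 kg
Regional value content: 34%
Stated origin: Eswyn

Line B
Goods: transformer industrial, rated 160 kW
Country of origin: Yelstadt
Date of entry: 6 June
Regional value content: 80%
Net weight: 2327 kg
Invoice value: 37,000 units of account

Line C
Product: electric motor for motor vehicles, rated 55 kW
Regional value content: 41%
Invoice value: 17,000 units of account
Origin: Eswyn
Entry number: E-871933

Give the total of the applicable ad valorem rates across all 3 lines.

Line A: insulated cable → 3.2; rated 370 W → 3.2.1; industrial → 3.2.1.2. Scheduled 26%. Eswyn agreement on 3.1: 3.2.1.2 not covered. → 26%.
Line B: transformer → 3.4; rated 160 kW → 3.4.1; industrial → 3.4.1.2. Scheduled 37%. Yelstadt agreement on 3.4.1.2: RVC ≥ 65% → 21% available; preferential 21%. → 21%.
Line C: electric motor → 3.1; rated 55 kW → 3.1.1; for motor vehicles → 3.1.1.1. Scheduled 16%. Eswyn agreement on 3.1: RVC ≥ 40% → 9% available; preferential 9%. → 9%.
Sum: 26% + 21% + 9% = 56%.

56%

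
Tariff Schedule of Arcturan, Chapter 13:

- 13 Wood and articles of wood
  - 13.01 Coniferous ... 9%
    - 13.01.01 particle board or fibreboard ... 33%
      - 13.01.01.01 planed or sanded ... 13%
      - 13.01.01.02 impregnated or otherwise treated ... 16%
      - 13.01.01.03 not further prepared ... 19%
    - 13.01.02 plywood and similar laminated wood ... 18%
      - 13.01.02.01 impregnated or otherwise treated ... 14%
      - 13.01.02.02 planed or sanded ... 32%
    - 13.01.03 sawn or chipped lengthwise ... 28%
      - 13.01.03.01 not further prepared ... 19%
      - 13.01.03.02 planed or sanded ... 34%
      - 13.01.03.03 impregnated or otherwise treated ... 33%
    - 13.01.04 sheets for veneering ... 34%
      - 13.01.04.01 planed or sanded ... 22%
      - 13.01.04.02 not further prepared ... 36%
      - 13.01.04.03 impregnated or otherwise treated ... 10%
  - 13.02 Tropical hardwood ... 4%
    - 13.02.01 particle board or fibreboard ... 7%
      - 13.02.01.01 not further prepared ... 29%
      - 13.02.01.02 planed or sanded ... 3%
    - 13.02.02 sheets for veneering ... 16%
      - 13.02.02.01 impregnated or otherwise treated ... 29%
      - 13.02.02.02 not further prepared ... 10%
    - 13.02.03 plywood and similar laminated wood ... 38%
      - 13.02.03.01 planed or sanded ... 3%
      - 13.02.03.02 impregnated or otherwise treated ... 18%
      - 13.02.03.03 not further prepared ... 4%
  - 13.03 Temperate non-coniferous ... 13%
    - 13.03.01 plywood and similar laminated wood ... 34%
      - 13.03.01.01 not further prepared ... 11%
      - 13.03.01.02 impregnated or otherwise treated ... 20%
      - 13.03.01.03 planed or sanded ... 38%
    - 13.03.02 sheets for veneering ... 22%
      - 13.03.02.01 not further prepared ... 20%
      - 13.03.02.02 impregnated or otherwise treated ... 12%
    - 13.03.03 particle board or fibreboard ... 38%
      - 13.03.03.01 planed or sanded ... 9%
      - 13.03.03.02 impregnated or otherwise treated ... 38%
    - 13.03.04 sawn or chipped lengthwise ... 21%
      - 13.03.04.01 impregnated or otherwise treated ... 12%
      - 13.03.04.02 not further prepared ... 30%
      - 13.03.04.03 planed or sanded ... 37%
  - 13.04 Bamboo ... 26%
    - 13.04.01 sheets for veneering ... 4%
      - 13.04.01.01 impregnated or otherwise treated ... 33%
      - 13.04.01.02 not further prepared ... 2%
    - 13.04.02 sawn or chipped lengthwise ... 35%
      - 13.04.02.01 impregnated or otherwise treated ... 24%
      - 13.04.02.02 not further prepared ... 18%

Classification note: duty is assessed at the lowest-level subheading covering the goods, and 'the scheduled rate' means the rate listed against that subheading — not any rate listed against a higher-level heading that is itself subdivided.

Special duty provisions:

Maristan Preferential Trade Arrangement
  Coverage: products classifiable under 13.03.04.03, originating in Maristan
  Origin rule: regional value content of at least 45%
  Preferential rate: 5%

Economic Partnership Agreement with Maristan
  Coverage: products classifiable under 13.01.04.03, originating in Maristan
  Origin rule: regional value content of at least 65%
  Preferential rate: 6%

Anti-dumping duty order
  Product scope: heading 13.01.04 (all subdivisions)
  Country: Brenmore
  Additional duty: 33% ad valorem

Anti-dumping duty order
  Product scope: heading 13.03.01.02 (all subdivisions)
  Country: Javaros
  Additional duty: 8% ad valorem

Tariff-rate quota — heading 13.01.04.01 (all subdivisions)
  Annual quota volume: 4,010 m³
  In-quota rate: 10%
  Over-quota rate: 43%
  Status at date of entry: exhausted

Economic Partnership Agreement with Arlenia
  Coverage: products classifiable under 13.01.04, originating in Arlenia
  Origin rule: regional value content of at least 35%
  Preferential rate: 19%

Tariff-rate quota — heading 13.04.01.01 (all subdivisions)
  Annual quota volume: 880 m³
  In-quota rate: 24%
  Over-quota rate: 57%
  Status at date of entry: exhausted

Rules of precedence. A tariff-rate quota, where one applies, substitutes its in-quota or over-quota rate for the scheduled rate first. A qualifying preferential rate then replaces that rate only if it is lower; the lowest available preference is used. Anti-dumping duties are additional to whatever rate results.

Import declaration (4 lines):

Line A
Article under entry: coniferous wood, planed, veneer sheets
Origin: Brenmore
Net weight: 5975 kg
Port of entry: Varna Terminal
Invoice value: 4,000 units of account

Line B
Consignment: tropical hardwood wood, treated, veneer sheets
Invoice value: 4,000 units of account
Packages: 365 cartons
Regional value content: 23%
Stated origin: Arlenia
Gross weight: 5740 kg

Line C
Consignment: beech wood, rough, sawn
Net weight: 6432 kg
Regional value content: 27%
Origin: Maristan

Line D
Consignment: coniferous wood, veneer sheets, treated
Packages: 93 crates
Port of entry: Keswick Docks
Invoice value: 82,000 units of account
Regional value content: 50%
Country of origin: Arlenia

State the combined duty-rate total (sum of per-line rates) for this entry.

145%

Line A: coniferous → 13.01; veneer sheets → 13.01.04; planed → 13.01.04.01. Scheduled 22%. quota on 13.01.04.01 exhausted → over-quota 43%; anti-dumping (Brenmore, 13.01.04): +33%; total 43% + 33% = 76%. → 76%.
Line B: tropical hardwood → 13.02; veneer sheets → 13.02.02; treated → 13.02.02.01. Scheduled 29%. Arlenia agreement on 13.01.04: 13.02.02.01 not covered. → 29%.
Line C: beech → 13.03; sawn → 13.03.04; rough → 13.03.04.02. Scheduled 30%. Maristan agreement on 13.03.04.03: 13.03.04.02 not covered; Maristan agreement on 13.01.04.03: 13.03.04.02 not covered. → 30%.
Line D: coniferous → 13.01; veneer sheets → 13.01.04; treated → 13.01.04.03. Scheduled 10%. Arlenia agreement on 13.01.04: RVC ≥ 35% → 19% available; preference 19% not lower than 10% → no reduction. → 10%.
Sum: 76% + 29% + 30% + 10% = 145%.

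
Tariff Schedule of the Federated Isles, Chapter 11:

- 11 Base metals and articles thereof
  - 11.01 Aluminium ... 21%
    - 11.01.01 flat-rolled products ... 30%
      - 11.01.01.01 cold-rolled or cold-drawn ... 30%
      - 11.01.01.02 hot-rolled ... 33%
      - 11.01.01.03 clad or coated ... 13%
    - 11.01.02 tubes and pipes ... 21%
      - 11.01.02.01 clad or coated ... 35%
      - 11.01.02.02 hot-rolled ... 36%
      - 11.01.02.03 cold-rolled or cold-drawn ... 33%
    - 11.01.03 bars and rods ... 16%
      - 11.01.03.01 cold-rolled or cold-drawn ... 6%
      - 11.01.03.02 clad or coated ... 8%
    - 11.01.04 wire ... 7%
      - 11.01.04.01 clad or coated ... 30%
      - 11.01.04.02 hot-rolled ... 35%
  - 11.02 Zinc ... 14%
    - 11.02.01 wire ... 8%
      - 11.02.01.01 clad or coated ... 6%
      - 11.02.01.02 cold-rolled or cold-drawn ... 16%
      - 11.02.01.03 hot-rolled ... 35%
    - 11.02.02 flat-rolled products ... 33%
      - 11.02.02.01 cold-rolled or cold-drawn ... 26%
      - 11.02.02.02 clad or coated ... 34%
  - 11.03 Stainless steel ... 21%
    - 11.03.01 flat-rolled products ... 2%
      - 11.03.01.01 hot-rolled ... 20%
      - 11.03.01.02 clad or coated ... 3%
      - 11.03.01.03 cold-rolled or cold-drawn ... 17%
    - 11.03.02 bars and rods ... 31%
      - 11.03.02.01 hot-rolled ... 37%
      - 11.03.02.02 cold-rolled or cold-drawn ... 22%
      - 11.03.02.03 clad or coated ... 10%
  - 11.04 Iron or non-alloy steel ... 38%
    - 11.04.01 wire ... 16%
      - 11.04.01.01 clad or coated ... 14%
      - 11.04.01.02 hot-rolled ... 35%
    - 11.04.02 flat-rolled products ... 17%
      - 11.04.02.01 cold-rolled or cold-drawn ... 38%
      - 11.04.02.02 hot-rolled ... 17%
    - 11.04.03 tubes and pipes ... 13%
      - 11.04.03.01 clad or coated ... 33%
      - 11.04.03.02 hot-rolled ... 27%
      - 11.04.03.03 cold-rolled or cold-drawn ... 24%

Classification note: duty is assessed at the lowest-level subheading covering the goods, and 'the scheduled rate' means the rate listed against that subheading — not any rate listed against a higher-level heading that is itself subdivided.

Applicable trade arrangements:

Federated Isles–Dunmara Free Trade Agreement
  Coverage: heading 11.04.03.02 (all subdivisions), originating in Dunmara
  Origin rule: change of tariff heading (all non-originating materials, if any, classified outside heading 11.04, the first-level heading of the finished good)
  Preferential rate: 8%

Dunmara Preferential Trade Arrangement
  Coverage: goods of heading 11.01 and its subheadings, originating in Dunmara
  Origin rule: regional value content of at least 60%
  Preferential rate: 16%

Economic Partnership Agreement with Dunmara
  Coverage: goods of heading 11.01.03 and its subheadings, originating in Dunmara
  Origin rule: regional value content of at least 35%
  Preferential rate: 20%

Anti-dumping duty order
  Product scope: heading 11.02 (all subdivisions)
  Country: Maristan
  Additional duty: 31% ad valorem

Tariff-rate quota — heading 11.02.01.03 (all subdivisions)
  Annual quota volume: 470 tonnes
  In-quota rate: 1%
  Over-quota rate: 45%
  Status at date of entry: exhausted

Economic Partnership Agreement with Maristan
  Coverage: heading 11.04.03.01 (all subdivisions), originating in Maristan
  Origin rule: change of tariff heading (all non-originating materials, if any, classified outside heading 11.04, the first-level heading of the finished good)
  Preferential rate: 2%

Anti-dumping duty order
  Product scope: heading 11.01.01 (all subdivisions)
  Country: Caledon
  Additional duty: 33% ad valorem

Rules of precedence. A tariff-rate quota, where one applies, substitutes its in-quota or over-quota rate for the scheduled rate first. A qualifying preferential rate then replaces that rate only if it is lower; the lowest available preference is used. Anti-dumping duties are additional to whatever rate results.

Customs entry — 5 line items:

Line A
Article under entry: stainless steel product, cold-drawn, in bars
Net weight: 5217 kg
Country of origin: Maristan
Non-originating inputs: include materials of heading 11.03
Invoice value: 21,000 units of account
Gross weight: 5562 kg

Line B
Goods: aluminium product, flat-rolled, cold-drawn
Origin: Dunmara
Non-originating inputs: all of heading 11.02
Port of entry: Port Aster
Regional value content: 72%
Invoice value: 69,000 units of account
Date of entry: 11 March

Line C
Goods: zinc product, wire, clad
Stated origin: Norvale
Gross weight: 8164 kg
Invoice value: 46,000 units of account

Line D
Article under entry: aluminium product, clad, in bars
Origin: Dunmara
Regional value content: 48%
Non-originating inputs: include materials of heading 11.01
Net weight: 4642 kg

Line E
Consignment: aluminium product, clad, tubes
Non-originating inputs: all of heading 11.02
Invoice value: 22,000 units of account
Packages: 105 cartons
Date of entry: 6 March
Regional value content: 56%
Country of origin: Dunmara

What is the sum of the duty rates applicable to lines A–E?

87%

Line A: stainless steel → 11.03; in bars → 11.03.02; cold-drawn → 11.03.02.02. Scheduled 22%. Maristan agreement on 11.04.03.01: 11.03.02.02 not covered. → 22%.
Line B: aluminium → 11.01; flat-rolled → 11.01.01; cold-drawn → 11.01.01.01. Scheduled 30%. Dunmara agreement on 11.04.03.02: 11.01.01.01 not covered; Dunmara agreement on 11.01: RVC ≥ 60% → 16% available; Dunmara agreement on 11.01.03: 11.01.01.01 not covered; preferential 16%. → 16%.
Line C: zinc → 11.02; wire → 11.02.01; clad → 11.02.01.01. Scheduled 6%. No special measure applies. → 6%.
Line D: aluminium → 11.01; in bars → 11.01.03; clad → 11.01.03.02. Scheduled 8%. Dunmara agreement on 11.04.03.02: 11.01.03.02 not covered; Dunmara agreement on 11.01: RVC < 60%; Dunmara agreement on 11.01.03: RVC ≥ 35% → 20% available; preference 20% not lower than 8% → no reduction. → 8%.
Line E: aluminium → 11.01; tubes → 11.01.02; clad → 11.01.02.01. Scheduled 35%. Dunmara agreement on 11.04.03.02: 11.01.02.01 not covered; Dunmara agreement on 11.01: RVC < 60%; Dunmara agreement on 11.01.03: 11.01.02.01 not covered. → 35%.
Sum: 22% + 16% + 6% + 8% + 35% = 87%.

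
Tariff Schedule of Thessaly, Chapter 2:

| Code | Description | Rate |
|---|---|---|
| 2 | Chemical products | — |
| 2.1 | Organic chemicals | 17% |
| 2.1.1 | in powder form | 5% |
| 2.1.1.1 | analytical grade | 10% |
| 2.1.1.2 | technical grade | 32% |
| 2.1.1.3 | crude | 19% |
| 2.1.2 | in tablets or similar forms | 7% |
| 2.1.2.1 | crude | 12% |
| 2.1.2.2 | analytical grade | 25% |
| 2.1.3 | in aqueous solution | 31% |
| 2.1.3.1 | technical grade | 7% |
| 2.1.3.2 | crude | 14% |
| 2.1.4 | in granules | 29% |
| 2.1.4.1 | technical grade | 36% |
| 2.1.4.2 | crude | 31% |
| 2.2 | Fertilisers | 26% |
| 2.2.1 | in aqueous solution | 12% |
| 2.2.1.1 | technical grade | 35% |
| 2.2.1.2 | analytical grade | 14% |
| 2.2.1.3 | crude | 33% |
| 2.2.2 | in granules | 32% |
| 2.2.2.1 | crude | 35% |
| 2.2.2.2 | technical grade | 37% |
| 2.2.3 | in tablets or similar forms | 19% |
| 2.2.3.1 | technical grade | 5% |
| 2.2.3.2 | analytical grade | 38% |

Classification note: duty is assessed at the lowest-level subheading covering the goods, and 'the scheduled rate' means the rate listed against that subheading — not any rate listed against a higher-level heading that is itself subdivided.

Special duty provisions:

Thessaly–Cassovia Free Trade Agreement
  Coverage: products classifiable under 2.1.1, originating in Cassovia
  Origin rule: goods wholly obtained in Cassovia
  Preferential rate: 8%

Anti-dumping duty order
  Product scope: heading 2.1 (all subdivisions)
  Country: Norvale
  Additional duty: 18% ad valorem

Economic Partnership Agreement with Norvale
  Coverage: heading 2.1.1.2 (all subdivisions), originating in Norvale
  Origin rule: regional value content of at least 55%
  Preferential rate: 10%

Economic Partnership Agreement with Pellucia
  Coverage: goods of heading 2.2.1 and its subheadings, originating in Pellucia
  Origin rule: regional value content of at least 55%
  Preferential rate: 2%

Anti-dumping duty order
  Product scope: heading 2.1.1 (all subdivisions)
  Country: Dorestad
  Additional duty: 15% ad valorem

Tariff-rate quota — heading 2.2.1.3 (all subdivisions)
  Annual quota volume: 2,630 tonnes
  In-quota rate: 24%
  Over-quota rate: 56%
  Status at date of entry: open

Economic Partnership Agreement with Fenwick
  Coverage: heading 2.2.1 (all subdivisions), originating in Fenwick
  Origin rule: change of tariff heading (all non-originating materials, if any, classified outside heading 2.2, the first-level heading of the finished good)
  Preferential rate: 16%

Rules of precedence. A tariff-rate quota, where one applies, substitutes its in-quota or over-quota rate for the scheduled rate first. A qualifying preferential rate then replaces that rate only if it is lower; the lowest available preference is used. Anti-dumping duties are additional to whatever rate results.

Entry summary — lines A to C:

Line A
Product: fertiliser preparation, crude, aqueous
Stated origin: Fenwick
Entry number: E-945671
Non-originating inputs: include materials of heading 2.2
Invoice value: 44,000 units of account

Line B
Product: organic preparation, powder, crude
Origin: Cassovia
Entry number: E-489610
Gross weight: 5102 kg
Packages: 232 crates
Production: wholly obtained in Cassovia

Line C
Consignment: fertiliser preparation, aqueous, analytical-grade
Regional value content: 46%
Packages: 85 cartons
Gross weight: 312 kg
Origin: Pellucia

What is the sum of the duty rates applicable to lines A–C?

Line A: fertiliser → 2.2; aqueous → 2.2.1; crude → 2.2.1.3. Scheduled 33%. quota on 2.2.1.3 open → in-quota 24%; Fenwick agreement on 2.2.1: CTH not met. → 24%.
Line B: organic → 2.1; powder → 2.1.1; crude → 2.1.1.3. Scheduled 19%. Cassovia agreement on 2.1.1: wholly obtained → 8% available; preferential 8%. → 8%.
Line C: fertiliser → 2.2; aqueous → 2.2.1; analytical-grade → 2.2.1.2. Scheduled 14%. Pellucia agreement on 2.2.1: RVC < 55%. → 14%.
Sum: 24% + 8% + 14% = 46%.

46%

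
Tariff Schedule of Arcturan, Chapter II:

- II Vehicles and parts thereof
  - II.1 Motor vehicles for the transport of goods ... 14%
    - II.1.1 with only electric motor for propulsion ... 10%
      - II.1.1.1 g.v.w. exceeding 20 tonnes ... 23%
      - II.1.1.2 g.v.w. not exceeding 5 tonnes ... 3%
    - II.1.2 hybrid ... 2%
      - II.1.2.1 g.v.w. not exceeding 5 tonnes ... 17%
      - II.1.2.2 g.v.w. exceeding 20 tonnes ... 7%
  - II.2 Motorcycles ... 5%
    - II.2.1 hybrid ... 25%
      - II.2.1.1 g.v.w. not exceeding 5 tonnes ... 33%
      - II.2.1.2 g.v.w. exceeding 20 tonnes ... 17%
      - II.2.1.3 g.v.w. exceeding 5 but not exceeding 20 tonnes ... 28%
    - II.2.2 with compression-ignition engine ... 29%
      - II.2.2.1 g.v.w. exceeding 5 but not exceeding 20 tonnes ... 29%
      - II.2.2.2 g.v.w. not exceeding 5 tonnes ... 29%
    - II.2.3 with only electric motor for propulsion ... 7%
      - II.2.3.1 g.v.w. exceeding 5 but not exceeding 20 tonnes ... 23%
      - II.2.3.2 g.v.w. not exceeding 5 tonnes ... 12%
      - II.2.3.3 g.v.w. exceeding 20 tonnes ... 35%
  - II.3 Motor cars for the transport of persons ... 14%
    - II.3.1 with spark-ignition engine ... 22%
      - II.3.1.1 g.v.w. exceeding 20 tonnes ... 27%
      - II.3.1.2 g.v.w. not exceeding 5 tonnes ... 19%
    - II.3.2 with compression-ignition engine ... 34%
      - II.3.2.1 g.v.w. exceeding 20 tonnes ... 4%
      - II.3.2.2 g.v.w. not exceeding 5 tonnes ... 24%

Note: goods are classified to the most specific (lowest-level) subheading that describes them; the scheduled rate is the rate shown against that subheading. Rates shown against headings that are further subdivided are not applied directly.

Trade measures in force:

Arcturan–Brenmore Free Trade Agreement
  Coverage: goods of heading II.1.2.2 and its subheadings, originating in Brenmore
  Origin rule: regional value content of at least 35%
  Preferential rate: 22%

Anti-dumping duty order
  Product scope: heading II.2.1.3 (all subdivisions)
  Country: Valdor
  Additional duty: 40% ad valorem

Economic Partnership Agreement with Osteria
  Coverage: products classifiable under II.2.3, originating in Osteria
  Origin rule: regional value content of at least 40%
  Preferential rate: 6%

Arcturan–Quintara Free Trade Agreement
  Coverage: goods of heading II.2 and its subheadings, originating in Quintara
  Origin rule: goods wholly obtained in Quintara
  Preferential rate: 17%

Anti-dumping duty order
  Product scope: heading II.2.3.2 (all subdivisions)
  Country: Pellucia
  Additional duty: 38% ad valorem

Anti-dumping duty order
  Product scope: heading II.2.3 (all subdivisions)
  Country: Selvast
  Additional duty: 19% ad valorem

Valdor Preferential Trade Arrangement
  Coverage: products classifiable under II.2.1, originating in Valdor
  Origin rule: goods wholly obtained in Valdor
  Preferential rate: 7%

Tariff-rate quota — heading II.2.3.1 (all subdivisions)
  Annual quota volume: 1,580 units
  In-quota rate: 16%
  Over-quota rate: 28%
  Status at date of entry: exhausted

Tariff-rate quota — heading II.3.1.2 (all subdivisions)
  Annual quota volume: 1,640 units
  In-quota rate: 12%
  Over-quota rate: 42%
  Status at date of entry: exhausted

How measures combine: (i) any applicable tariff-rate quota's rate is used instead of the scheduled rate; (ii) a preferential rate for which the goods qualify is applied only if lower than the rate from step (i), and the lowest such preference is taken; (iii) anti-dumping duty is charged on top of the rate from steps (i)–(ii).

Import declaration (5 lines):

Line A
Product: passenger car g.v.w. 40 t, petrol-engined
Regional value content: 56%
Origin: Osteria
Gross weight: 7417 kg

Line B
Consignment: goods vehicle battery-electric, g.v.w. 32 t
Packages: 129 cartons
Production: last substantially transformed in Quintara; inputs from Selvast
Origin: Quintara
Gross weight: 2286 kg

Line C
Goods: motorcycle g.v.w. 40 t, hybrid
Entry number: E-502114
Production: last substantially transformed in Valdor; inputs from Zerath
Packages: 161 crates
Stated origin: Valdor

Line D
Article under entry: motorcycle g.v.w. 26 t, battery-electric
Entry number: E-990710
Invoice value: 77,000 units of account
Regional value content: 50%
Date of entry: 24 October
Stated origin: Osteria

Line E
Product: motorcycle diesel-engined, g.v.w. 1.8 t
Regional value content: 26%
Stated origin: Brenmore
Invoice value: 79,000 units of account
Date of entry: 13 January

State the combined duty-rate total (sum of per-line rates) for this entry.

102%

Line A: passenger car → II.3; petrol-engined → II.3.1; g.v.w. 40 t → II.3.1.1. Scheduled 27%. Osteria agreement on II.2.3: II.3.1.1 not covered. → 27%.
Line B: goods vehicle → II.1; battery-electric → II.1.1; g.v.w. 32 t → II.1.1.1. Scheduled 23%. Quintara agreement on II.2: II.1.1.1 not covered. → 23%.
Line C: motorcycle → II.2; hybrid → II.2.1; g.v.w. 40 t → II.2.1.2. Scheduled 17%. Valdor agreement on II.2.1: not wholly obtained. → 17%.
Line D: motorcycle → II.2; battery-electric → II.2.3; g.v.w. 26 t → II.2.3.3. Scheduled 35%. Osteria agreement on II.2.3: RVC ≥ 40% → 6% available; preferential 6%. → 6%.
Line E: motorcycle → II.2; diesel-engined → II.2.2; g.v.w. 1.8 t → II.2.2.2. Scheduled 29%. Brenmore agreement on II.1.2.2: II.2.2.2 not covered. → 29%.
Sum: 27% + 23% + 17% + 6% + 29% = 102%.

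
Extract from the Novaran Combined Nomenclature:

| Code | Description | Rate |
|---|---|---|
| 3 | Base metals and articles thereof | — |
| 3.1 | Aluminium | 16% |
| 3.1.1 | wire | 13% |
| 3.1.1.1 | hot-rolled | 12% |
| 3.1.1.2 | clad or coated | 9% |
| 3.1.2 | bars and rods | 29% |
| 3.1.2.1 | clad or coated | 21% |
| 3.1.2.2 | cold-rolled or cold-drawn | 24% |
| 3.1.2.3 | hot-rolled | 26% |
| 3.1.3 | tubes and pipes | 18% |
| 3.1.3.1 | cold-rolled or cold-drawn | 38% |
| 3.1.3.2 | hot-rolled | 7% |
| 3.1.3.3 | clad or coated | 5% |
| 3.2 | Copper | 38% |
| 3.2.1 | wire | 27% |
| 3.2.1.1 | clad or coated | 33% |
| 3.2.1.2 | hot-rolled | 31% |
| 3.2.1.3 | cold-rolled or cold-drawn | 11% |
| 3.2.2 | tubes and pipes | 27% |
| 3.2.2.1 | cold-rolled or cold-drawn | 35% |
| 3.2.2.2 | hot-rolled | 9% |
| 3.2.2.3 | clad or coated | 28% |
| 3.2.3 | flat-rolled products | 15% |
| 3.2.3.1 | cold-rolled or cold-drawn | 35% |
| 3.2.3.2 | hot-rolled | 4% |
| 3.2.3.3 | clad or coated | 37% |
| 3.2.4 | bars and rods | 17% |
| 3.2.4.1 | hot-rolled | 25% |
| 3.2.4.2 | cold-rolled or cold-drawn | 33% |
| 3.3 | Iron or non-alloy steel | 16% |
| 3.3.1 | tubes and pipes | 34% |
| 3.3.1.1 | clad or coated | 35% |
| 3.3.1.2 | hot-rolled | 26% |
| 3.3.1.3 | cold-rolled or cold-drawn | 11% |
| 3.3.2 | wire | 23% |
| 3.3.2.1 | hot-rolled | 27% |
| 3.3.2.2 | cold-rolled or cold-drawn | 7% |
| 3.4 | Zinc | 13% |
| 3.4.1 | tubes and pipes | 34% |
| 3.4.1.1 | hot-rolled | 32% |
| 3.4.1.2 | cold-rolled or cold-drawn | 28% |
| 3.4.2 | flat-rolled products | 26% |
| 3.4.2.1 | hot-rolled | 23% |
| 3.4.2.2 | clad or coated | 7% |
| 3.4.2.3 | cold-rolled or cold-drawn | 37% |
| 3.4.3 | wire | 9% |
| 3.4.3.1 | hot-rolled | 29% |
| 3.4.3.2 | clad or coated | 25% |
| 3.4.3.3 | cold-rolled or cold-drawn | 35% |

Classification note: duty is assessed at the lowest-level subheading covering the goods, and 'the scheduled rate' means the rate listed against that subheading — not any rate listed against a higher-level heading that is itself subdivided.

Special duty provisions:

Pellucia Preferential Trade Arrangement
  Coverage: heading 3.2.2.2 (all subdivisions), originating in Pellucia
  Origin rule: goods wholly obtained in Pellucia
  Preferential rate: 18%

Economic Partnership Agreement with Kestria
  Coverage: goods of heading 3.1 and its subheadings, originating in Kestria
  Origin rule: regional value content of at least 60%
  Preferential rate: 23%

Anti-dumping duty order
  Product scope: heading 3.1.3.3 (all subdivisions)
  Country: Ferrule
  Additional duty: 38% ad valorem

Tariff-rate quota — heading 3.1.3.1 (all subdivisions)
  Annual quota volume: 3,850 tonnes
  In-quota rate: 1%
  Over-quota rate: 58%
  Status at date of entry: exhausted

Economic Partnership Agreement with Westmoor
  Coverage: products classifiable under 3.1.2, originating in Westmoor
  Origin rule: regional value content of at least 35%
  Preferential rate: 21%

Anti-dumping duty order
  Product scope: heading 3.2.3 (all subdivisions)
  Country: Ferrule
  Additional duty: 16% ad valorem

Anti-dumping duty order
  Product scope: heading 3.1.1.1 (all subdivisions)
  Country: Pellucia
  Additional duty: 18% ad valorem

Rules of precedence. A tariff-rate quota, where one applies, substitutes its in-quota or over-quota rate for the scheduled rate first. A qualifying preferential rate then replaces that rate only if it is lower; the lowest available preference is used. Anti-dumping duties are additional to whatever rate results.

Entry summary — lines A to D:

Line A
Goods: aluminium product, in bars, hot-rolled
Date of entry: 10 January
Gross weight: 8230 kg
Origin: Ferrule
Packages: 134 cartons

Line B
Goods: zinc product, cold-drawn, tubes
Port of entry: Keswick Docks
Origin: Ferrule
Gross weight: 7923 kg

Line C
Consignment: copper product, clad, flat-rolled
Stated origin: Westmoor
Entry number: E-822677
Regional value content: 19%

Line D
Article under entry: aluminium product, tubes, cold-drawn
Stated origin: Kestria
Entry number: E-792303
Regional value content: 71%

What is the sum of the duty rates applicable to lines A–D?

114%

Line A: aluminium → 3.1; in bars → 3.1.2; hot-rolled → 3.1.2.3. Scheduled 26%. No special measure applies. → 26%.
Line B: zinc → 3.4; tubes → 3.4.1; cold-drawn → 3.4.1.2. Scheduled 28%. No special measure applies. → 28%.
Line C: copper → 3.2; flat-rolled → 3.2.3; clad → 3.2.3.3. Scheduled 37%. Westmoor agreement on 3.1.2: 3.2.3.3 not covered. → 37%.
Line D: aluminium → 3.1; tubes → 3.1.3; cold-drawn → 3.1.3.1. Scheduled 38%. quota on 3.1.3.1 exhausted → over-quota 58%; Kestria agreement on 3.1: RVC ≥ 60% → 23% available; preferential 23%. → 23%.
Sum: 26% + 28% + 37% + 23% = 114%.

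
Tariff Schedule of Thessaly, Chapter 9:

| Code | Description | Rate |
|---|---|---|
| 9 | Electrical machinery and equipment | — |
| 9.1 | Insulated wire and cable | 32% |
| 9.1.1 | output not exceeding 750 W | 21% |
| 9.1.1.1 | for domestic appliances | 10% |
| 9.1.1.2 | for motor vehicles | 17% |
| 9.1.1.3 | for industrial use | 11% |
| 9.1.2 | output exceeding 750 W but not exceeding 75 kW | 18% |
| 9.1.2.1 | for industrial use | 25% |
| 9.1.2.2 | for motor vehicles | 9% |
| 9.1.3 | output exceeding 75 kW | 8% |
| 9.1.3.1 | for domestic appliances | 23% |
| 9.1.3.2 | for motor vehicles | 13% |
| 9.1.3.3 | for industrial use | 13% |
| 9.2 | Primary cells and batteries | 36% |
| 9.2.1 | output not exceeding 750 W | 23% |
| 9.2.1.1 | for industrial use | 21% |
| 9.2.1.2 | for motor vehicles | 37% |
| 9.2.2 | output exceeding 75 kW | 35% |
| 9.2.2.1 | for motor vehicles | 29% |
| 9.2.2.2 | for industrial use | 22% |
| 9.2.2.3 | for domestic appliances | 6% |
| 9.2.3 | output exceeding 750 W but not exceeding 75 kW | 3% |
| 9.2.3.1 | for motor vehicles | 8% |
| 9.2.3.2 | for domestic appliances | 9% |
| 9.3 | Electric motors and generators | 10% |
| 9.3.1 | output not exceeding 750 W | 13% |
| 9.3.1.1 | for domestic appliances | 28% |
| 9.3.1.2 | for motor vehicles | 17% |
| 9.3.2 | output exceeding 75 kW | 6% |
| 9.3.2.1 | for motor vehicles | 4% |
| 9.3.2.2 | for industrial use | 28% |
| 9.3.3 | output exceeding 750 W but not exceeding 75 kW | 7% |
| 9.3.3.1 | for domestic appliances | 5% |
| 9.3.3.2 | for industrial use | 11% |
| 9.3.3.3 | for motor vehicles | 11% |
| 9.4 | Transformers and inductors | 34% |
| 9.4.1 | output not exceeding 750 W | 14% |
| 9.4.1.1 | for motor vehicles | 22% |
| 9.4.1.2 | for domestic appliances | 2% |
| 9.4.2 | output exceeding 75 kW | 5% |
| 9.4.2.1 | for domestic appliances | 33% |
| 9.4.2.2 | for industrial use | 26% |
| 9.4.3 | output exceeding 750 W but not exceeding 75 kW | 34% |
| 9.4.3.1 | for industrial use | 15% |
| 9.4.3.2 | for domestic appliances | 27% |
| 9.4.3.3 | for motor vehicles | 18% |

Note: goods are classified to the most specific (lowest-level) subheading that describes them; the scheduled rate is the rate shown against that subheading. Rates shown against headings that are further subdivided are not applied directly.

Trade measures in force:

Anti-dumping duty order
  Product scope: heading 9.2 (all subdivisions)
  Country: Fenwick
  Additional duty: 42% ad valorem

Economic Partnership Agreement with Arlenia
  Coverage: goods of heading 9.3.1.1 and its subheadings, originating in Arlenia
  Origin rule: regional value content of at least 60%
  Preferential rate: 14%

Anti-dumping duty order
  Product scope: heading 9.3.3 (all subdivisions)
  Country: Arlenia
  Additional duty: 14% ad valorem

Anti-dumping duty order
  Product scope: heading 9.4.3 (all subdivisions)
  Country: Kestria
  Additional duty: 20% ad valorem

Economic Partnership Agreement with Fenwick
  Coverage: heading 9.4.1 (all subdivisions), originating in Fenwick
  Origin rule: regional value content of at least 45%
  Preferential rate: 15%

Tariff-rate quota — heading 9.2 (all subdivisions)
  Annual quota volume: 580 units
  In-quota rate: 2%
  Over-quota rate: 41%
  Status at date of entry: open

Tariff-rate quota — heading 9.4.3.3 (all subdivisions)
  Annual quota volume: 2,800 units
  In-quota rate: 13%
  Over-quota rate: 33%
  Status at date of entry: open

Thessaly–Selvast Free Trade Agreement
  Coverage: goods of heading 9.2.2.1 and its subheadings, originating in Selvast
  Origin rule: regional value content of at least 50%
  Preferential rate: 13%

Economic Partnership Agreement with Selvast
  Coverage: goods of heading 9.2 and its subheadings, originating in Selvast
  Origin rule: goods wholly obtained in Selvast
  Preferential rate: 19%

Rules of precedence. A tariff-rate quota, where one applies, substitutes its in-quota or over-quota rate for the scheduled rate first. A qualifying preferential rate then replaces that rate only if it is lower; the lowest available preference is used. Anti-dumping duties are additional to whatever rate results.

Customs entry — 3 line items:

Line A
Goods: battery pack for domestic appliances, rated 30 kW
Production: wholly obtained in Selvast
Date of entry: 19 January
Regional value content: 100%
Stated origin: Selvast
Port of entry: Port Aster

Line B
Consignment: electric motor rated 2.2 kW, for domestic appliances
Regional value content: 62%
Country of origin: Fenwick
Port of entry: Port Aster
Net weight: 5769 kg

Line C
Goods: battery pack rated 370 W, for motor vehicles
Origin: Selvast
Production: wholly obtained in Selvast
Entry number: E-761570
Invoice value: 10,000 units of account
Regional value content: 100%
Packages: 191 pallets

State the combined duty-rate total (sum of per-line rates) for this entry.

Line A: battery pack → 9.2; rated 30 kW → 9.2.3; for domestic appliances → 9.2.3.2. Scheduled 9%. quota on 9.2 open → in-quota 2%; Selvast agreement on 9.2.2.1: 9.2.3.2 not covered; Selvast agreement on 9.2: wholly obtained → 19% available; preference 19% not lower than 2% → no reduction. → 2%.
Line B: electric motor → 9.3; rated 2.2 kW → 9.3.3; for domestic appliances → 9.3.3.1. Scheduled 5%. Fenwick agreement on 9.4.1: 9.3.3.1 not covered. → 5%.
Line C: battery pack → 9.2; rated 370 W → 9.2.1; for motor vehicles → 9.2.1.2. Scheduled 37%. quota on 9.2 open → in-quota 2%; Selvast agreement on 9.2.2.1: 9.2.1.2 not covered; Selvast agreement on 9.2: wholly obtained → 19% available; preference 19% not lower than 2% → no reduction. → 2%.
Sum: 2% + 5% + 2% = 9%.

9%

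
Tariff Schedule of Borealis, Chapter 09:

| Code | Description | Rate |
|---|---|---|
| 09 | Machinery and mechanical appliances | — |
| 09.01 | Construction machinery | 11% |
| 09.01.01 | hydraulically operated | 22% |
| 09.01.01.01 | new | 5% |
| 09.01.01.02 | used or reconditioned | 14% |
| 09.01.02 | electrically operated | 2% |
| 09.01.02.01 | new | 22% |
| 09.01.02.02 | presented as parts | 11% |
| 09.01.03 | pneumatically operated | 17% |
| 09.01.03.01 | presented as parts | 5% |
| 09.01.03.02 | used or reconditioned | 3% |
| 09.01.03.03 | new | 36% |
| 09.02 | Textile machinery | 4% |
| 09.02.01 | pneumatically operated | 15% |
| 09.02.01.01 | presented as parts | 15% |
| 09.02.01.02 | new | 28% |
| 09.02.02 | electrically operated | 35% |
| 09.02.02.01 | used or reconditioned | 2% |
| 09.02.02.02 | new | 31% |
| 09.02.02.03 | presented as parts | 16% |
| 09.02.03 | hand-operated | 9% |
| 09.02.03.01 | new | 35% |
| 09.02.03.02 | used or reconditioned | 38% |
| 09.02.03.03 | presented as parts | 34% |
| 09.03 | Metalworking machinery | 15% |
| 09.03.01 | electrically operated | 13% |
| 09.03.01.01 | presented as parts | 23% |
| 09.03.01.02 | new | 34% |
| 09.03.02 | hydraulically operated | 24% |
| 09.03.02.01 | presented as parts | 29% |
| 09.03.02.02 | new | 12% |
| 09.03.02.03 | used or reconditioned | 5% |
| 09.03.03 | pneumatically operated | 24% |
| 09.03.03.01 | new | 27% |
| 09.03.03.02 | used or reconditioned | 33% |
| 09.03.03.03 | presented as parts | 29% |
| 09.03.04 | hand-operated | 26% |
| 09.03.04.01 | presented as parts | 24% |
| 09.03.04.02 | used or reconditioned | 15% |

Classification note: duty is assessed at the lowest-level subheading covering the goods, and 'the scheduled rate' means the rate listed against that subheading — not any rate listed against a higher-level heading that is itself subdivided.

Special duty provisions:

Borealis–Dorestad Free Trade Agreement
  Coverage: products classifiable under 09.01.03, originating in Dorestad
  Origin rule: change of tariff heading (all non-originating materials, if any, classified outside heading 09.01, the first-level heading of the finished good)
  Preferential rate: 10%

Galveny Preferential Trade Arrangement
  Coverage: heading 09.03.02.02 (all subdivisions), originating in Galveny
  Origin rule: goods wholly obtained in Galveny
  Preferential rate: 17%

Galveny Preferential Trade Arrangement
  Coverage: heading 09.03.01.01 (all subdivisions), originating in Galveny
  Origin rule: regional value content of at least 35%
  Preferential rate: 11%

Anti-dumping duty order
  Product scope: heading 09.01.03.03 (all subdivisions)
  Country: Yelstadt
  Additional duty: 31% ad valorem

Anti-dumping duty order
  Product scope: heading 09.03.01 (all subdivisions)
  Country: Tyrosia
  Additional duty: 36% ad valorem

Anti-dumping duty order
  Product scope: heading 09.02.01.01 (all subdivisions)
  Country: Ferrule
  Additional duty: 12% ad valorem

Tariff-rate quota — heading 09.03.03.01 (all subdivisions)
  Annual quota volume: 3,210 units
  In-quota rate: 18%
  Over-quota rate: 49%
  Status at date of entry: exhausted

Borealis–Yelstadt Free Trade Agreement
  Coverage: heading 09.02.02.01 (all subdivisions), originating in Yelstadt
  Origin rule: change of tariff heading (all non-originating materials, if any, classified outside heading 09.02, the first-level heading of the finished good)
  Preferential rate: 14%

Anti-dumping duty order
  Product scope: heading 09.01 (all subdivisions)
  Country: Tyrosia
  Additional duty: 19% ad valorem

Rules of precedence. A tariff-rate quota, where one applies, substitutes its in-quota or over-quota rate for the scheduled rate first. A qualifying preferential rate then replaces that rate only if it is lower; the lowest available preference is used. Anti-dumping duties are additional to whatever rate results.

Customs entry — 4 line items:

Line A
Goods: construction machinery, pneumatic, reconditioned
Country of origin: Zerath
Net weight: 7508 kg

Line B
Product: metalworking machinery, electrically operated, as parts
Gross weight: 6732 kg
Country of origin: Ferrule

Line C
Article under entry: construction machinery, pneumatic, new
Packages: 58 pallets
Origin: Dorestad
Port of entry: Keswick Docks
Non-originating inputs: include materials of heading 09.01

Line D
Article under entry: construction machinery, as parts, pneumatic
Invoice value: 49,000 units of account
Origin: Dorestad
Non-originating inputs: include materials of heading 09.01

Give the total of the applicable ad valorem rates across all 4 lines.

Line A: construction → 09.01; pneumatic → 09.01.03; reconditioned → 09.01.03.02. Scheduled 3%. No special measure applies. → 3%.
Line B: metalworking → 09.03; electrically operated → 09.03.01; as parts → 09.03.01.01. Scheduled 23%. No special measure applies. → 23%.
Line C: construction → 09.01; pneumatic → 09.01.03; new → 09.01.03.03. Scheduled 36%. Dorestad agreement on 09.01.03: CTH not met. → 36%.
Line D: construction → 09.01; pneumatic → 09.01.03; as parts → 09.01.03.01. Scheduled 5%. Dorestad agreement on 09.01.03: CTH not met. → 5%.
Sum: 3% + 23% + 36% + 5% = 67%.

67%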